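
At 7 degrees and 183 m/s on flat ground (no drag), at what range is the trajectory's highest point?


R = v0^2*sin(2*theta)/g = 183^2*sin(2*7°)/9.81 = 825.864 m
apex_dist = R/2 = 825.864/2 = 412.9 m

412.9 m


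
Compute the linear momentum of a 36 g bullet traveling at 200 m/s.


p = m*v = 0.036*200 = 7.2 kg·m/s

7.2 kg·m/s


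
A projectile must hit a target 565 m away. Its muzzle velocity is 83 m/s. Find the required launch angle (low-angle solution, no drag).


sin(2*theta) = R*g/v0^2 = 565*9.81/83^2 = 0.804565, theta = arcsin(0.804565)/2 = 26.78°

26.78 degrees


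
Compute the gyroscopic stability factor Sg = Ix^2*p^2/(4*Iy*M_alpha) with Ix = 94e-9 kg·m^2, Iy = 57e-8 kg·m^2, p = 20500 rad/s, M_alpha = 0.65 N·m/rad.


Sg = Ix^2 * p^2 / (4 * Iy * M_alpha) = (94e-9)^2 * 20500^2 / (4 * 57e-8 * 0.65) = 2.506

2.506


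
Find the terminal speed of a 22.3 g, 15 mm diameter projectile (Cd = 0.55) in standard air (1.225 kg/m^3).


A = pi*(d/2)^2 = pi*(15/2000)^2 = 1.76715e-04 m^2
vt = sqrt(2mg/(Cd*rho*A)) = sqrt(2*0.0223*9.81/(0.55 * 1.225 * 1.76715e-04)) = 60.62 m/s

60.62 m/s


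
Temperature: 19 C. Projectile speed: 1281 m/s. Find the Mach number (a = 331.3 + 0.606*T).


a = 331.3 + 0.606*(19) = 342.814 m/s
M = v/a = 1281/342.814 = 3.737

3.737


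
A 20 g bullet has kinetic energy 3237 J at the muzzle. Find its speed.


v = sqrt(2*E/m) = sqrt(2*3237/0.02) = 568.9 m/s

568.9 m/s


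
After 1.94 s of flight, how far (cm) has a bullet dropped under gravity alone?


drop = 0.5*g*t^2 = 0.5*9.81*1.94^2 = 18.4605 m ≈ 1846 cm

1846 cm


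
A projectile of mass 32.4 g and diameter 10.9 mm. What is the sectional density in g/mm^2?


SD = m/d^2 = 32.4/10.9^2 = 0.2727 g/mm^2

0.2727 g/mm^2


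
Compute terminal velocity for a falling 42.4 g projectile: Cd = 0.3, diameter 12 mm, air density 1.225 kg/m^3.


A = pi*(d/2)^2 = pi*(12/2000)^2 = 1.13097e-04 m^2
vt = sqrt(2mg/(Cd*rho*A)) = sqrt(2*0.0424*9.81/(0.3 * 1.225 * 1.13097e-04)) = 141.5 m/s

141.5 m/s


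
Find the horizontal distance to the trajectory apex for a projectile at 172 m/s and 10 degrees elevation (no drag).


R = v0^2*sin(2*theta)/g = 172^2*sin(2*10°)/9.81 = 1031.43 m
apex_dist = R/2 = 1031.43/2 = 515.7 m

515.7 m


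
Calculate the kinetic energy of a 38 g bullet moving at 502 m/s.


E = 0.5*m*v^2 = 0.5*0.038*502^2 = 4788 J

4788 J


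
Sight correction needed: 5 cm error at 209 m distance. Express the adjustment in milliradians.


1 mrad subtends 1 cm per 10 m of range, so adj = error_cm / (dist_m / 10) = 5 / (209/10) = 0.2392 mrad

0.2392 mrad


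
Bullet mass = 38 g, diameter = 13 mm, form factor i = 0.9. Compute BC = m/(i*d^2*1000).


BC = m/(i*d^2*1000) = 38/(0.9 * 13^2 * 1000) = 0.0002498

0.0002498


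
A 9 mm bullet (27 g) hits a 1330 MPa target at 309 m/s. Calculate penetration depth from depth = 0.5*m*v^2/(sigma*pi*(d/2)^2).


A = pi*(d/2)^2 = pi*(9/2)^2 = 63.6173 mm^2
E = 0.5*m*v^2 = 0.5*0.027*309^2 = 1288.99 J
depth = E/(sigma*A) = 1288.99 J / (1330 MPa * 63.6173 mm^2) = 1288.99/(1330 * 63.6173) m = 0.0152344 m ≈ 15.23 mm

15.23 mm


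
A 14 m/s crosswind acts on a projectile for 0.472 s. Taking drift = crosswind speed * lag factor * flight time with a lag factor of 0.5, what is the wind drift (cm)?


drift = v_wind * lag * t = 14 * 0.5 * 0.472 = 3.304 m ≈ 330.4 cm

330.4 cm


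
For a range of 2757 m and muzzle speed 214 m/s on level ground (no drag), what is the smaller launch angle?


sin(2*theta) = R*g/v0^2 = 2757*9.81/214^2 = 0.590579, theta = arcsin(0.590579)/2 = 18.1°

18.1 degrees


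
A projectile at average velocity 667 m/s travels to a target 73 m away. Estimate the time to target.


t = d/v = 73/667 = 0.1094 s

0.1094 s


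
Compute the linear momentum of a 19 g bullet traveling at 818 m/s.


p = m*v = 0.019*818 = 15.54 kg·m/s

15.54 kg·m/s


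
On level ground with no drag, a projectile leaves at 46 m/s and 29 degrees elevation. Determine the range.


R = v0^2 * sin(2*theta) / g = 46^2 * sin(2*29°) / 9.81 = 182.9 m

182.9 m


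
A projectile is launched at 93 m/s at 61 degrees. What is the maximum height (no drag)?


H = (v0*sin(theta))^2 / (2g) = (93*sin(61°))^2 / (2*9.81) = 337.2 m

337.2 m


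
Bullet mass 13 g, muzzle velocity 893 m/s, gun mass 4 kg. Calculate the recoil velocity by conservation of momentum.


v_recoil = m_p * v_p / m_gun = 0.013 * 893 / 4 = 2.902 m/s

2.902 m/s


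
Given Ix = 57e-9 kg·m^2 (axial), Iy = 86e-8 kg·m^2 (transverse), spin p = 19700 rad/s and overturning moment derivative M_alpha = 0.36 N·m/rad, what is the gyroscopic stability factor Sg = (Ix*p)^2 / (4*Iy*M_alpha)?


Sg = Ix^2 * p^2 / (4 * Iy * M_alpha) = (57e-9)^2 * 19700^2 / (4 * 86e-8 * 0.36) = 1.018

1.018


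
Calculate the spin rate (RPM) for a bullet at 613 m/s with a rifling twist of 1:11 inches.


twist_m = 11*0.0254 = 0.2794 m
spin = v/twist = 613/0.2794 = 2193.987 rev/s
RPM = spin*60 = 2193.987*60 ≈ 131639 RPM

131639 RPM


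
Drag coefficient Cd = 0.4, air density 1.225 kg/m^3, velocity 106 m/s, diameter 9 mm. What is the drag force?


A = pi*(d/2)^2 = pi*(9/2000)^2 = 6.36173e-05 m^2
Fd = 0.5*Cd*rho*A*v^2 = 0.5*0.4*1.225*6.36173e-05*106^2 = 0.1751 N

0.1751 N


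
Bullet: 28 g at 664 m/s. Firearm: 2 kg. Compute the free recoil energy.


v_r = m_p*v_p/m_gun = 0.028*664/2 = 9.296 m/s, E_r = 0.5*m_gun*v_r^2 = 0.5*2*9.296^2 = 86.42 J

86.42 J


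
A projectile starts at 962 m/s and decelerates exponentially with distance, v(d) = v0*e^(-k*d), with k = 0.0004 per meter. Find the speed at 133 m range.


v = v0*exp(-k*d) = 962*exp(-0.0004*133) = 912.2 m/s

912.2 m/s


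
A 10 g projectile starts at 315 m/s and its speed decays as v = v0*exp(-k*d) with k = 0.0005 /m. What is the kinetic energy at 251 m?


v = v0*exp(-k*d) = 315*exp(-0.0005*251) = 277.848 m/s
E = 0.5*m*v^2 = 0.5*0.01*277.848^2 = 386 J

386 J


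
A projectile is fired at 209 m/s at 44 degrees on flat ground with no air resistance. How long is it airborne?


T = 2*v0*sin(theta)/g = 2*209*sin(44°)/9.81 = 29.6 s

29.6 s


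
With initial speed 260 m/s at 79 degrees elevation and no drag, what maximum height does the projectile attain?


H = (v0*sin(theta))^2 / (2g) = (260*sin(79°))^2 / (2*9.81) = 3320 m

3320 m


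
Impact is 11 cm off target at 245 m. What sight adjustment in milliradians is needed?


1 mrad subtends 1 cm per 10 m of range, so adj = error_cm / (dist_m / 10) = 11 / (245/10) = 0.449 mrad

0.449 mrad


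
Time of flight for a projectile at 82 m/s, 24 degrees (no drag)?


T = 2*v0*sin(theta)/g = 2*82*sin(24°)/9.81 = 6.8 s

6.8 s


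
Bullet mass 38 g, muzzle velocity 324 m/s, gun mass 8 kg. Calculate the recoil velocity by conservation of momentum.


v_recoil = m_p * v_p / m_gun = 0.038 * 324 / 8 = 1.539 m/s

1.539 m/s


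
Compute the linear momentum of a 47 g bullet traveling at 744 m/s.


p = m*v = 0.047*744 = 34.97 kg·m/s

34.97 kg·m/s


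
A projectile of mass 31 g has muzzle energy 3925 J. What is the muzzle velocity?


v = sqrt(2*E/m) = sqrt(2*3925/0.031) = 503.2 m/s

503.2 m/s


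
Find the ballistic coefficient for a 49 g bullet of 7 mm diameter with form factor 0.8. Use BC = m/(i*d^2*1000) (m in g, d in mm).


BC = m/(i*d^2*1000) = 49/(0.8 * 7^2 * 1000) = 0.00125

0.00125


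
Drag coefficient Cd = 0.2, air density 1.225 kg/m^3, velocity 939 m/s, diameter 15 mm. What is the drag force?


A = pi*(d/2)^2 = pi*(15/2000)^2 = 1.76715e-04 m^2
Fd = 0.5*Cd*rho*A*v^2 = 0.5*0.2*1.225*1.76715e-04*939^2 = 19.09 N

19.09 N


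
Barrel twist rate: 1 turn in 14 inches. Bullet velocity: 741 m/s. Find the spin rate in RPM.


twist_m = 14*0.0254 = 0.3556 m
spin = v/twist = 741/0.3556 = 2083.802 rev/s
RPM = spin*60 = 2083.802*60 ≈ 125028 RPM

125028 RPM


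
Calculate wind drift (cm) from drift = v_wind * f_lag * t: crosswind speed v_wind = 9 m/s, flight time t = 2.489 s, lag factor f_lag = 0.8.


drift = v_wind * lag * t = 9 * 0.8 * 2.489 = 17.9208 m ≈ 1792 cm

1792 cm


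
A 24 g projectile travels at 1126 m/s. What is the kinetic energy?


E = 0.5*m*v^2 = 0.5*0.024*1126^2 = 15215 J

15215 J


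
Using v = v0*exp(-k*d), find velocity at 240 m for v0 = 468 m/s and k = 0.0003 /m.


v = v0*exp(-k*d) = 468*exp(-0.0003*240) = 435.5 m/s

435.5 m/s


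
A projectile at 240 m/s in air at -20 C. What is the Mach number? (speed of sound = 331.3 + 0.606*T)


a = 331.3 + 0.606*(-20) = 319.18 m/s
M = v/a = 240/319.18 = 0.7519

0.7519


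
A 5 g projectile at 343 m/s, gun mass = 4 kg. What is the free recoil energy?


v_r = m_p*v_p/m_gun = 0.005*343/4 = 0.42875 m/s, E_r = 0.5*m_gun*v_r^2 = 0.5*4*0.42875^2 = 0.3677 J

0.3677 J


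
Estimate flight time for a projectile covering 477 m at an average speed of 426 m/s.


t = d/v = 477/426 = 1.12 s

1.12 s


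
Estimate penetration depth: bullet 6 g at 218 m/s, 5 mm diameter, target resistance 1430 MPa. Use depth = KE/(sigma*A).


A = pi*(d/2)^2 = pi*(5/2)^2 = 19.635 mm^2
E = 0.5*m*v^2 = 0.5*0.006*218^2 = 142.572 J
depth = E/(sigma*A) = 142.572 J / (1430 MPa * 19.635 mm^2) = 142.572/(1430 * 19.635) m = 0.00507771 m ≈ 5.078 mm

5.078 mm


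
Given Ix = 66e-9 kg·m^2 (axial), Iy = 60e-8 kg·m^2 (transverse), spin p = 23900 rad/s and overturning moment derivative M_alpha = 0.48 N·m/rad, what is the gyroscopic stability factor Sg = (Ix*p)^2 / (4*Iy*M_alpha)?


Sg = Ix^2 * p^2 / (4 * Iy * M_alpha) = (66e-9)^2 * 23900^2 / (4 * 60e-8 * 0.48) = 2.16

2.16


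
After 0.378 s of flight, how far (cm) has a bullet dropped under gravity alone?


drop = 0.5*g*t^2 = 0.5*9.81*0.378^2 = 0.700846 m ≈ 70.08 cm

70.08 cm


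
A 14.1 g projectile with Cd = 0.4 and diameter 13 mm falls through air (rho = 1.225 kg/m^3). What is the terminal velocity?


A = pi*(d/2)^2 = pi*(13/2000)^2 = 1.32732e-04 m^2
vt = sqrt(2mg/(Cd*rho*A)) = sqrt(2*0.0141*9.81/(0.4 * 1.225 * 1.32732e-04)) = 65.22 m/s

65.22 m/s


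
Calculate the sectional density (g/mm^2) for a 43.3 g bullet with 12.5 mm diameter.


SD = m/d^2 = 43.3/12.5^2 = 0.2771 g/mm^2

0.2771 g/mm^2


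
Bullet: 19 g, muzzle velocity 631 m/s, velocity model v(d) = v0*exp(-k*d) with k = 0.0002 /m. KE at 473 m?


v = v0*exp(-k*d) = 631*exp(-0.0002*473) = 574.044 m/s
E = 0.5*m*v^2 = 0.5*0.019*574.044^2 = 3131 J

3131 J


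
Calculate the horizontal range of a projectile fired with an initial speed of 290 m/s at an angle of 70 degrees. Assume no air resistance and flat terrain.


R = v0^2 * sin(2*theta) / g = 290^2 * sin(2*70°) / 9.81 = 5511 m

5511 m


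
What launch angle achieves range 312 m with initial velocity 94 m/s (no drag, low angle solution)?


sin(2*theta) = R*g/v0^2 = 312*9.81/94^2 = 0.346392, theta = arcsin(0.346392)/2 = 10.13°

10.13 degrees


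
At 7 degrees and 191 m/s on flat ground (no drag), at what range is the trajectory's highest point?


R = v0^2*sin(2*theta)/g = 191^2*sin(2*7°)/9.81 = 899.649 m
apex_dist = R/2 = 899.649/2 = 449.8 m

449.8 m


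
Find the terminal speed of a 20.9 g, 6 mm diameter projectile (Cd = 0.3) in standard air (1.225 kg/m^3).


A = pi*(d/2)^2 = pi*(6/2000)^2 = 2.82743e-05 m^2
vt = sqrt(2mg/(Cd*rho*A)) = sqrt(2*0.0209*9.81/(0.3 * 1.225 * 2.82743e-05)) = 198.7 m/s

198.7 m/s


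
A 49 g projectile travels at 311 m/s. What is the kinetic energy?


E = 0.5*m*v^2 = 0.5*0.049*311^2 = 2370 J

2370 J


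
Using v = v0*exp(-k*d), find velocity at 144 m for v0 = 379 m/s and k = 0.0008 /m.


v = v0*exp(-k*d) = 379*exp(-0.0008*144) = 337.8 m/s

337.8 m/s


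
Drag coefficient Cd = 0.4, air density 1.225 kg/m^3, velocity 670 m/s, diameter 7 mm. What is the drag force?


A = pi*(d/2)^2 = pi*(7/2000)^2 = 3.84845e-05 m^2
Fd = 0.5*Cd*rho*A*v^2 = 0.5*0.4*1.225*3.84845e-05*670^2 = 4.233 N

4.233 N


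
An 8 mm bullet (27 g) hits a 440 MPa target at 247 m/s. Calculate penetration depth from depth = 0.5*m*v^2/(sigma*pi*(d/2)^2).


A = pi*(d/2)^2 = pi*(8/2)^2 = 50.2655 mm^2
E = 0.5*m*v^2 = 0.5*0.027*247^2 = 823.621 J
depth = E/(sigma*A) = 823.621 J / (440 MPa * 50.2655 mm^2) = 823.621/(440 * 50.2655) m = 0.0372396 m ≈ 37.24 mm

37.24 mm


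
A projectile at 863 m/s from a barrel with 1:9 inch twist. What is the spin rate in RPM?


twist_m = 9*0.0254 = 0.2286 m
spin = v/twist = 863/0.2286 = 3775.153 rev/s
RPM = spin*60 = 3775.153*60 ≈ 226509 RPM

226509 RPM


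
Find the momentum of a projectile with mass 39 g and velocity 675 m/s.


p = m*v = 0.039*675 = 26.32 kg·m/s

26.32 kg·m/s


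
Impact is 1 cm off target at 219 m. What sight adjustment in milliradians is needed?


1 mrad subtends 1 cm per 10 m of range, so adj = error_cm / (dist_m / 10) = 1 / (219/10) = 0.04566 mrad

0.04566 mrad


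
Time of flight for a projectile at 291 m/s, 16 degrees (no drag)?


T = 2*v0*sin(theta)/g = 2*291*sin(16°)/9.81 = 16.35 s

16.35 s


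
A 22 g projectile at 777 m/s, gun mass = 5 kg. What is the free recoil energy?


v_r = m_p*v_p/m_gun = 0.022*777/5 = 3.4188 m/s, E_r = 0.5*m_gun*v_r^2 = 0.5*5*3.4188^2 = 29.22 J

29.22 J


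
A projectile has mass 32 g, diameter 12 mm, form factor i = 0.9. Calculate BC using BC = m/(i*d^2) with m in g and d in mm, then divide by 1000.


BC = m/(i*d^2*1000) = 32/(0.9 * 12^2 * 1000) = 0.0002469

0.0002469


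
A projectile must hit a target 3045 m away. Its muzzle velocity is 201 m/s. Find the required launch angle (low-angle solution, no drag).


sin(2*theta) = R*g/v0^2 = 3045*9.81/201^2 = 0.739374, theta = arcsin(0.739374)/2 = 23.84°

23.84 degrees


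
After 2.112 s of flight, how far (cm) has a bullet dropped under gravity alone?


drop = 0.5*g*t^2 = 0.5*9.81*2.112^2 = 21.879 m ≈ 2188 cm

2188 cm


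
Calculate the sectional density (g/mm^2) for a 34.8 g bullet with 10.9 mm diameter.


SD = m/d^2 = 34.8/10.9^2 = 0.2929 g/mm^2

0.2929 g/mm^2


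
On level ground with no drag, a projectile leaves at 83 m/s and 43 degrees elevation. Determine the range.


R = v0^2 * sin(2*theta) / g = 83^2 * sin(2*43°) / 9.81 = 700.5 m

700.5 m


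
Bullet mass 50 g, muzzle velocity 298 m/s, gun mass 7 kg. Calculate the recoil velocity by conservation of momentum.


v_recoil = m_p * v_p / m_gun = 0.05 * 298 / 7 = 2.129 m/s

2.129 m/s


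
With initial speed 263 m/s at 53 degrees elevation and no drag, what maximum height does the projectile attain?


H = (v0*sin(theta))^2 / (2g) = (263*sin(53°))^2 / (2*9.81) = 2249 m

2249 m


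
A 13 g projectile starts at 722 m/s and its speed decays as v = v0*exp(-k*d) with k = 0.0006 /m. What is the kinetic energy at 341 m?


v = v0*exp(-k*d) = 722*exp(-0.0006*341) = 588.411 m/s
E = 0.5*m*v^2 = 0.5*0.013*588.411^2 = 2250 J

2250 J


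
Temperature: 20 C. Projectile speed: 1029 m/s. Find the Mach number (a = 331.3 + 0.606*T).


a = 331.3 + 0.606*(20) = 343.42 m/s
M = v/a = 1029/343.42 = 2.996

2.996


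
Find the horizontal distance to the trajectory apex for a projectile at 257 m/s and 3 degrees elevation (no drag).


R = v0^2*sin(2*theta)/g = 257^2*sin(2*3°)/9.81 = 703.772 m
apex_dist = R/2 = 703.772/2 = 351.9 m

351.9 m


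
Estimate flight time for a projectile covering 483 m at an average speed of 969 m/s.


t = d/v = 483/969 = 0.4985 s

0.4985 s


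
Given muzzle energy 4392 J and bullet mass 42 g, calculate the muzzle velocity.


v = sqrt(2*E/m) = sqrt(2*4392/0.042) = 457.3 m/s

457.3 m/s


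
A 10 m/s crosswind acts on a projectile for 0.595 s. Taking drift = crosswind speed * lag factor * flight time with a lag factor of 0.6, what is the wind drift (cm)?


drift = v_wind * lag * t = 10 * 0.6 * 0.595 = 3.57 m ≈ 357 cm

357 cm


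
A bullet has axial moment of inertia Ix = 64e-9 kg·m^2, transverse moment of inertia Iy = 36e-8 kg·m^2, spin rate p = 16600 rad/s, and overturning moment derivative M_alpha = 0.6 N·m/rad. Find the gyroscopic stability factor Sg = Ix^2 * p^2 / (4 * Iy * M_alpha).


Sg = Ix^2 * p^2 / (4 * Iy * M_alpha) = (64e-9)^2 * 16600^2 / (4 * 36e-8 * 0.6) = 1.306

1.306


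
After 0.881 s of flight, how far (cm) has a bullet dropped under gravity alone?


drop = 0.5*g*t^2 = 0.5*9.81*0.881^2 = 3.80707 m ≈ 380.7 cm

380.7 cm


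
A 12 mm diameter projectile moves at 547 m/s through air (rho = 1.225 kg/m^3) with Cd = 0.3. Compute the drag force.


A = pi*(d/2)^2 = pi*(12/2000)^2 = 1.13097e-04 m^2
Fd = 0.5*Cd*rho*A*v^2 = 0.5*0.3*1.225*1.13097e-04*547^2 = 6.218 N

6.218 N


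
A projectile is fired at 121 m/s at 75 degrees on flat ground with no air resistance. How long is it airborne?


T = 2*v0*sin(theta)/g = 2*121*sin(75°)/9.81 = 23.83 s

23.83 s


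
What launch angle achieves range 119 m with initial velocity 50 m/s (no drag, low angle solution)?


sin(2*theta) = R*g/v0^2 = 119*9.81/50^2 = 0.466956, theta = arcsin(0.466956)/2 = 13.92°

13.92 degrees


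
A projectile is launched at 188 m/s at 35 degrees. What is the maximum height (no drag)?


H = (v0*sin(theta))^2 / (2g) = (188*sin(35°))^2 / (2*9.81) = 592.7 m

592.7 m


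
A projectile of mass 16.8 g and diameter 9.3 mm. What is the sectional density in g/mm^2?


SD = m/d^2 = 16.8/9.3^2 = 0.1942 g/mm^2

0.1942 g/mm^2


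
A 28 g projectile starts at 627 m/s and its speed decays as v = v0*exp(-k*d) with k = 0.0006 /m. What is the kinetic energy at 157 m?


v = v0*exp(-k*d) = 627*exp(-0.0006*157) = 570.633 m/s
E = 0.5*m*v^2 = 0.5*0.028*570.633^2 = 4559 J

4559 J


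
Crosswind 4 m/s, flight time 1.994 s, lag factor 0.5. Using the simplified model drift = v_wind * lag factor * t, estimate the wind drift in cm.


drift = v_wind * lag * t = 4 * 0.5 * 1.994 = 3.988 m ≈ 398.8 cm

398.8 cm


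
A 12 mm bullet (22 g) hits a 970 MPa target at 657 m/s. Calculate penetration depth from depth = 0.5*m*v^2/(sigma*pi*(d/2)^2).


A = pi*(d/2)^2 = pi*(12/2)^2 = 113.097 mm^2
E = 0.5*m*v^2 = 0.5*0.022*657^2 = 4748.14 J
depth = E/(sigma*A) = 4748.14 J / (970 MPa * 113.097 mm^2) = 4748.14/(970 * 113.097) m = 0.0432812 m ≈ 43.28 mm

43.28 mm


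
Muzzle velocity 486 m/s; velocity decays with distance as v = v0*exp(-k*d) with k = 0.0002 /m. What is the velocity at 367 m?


v = v0*exp(-k*d) = 486*exp(-0.0002*367) = 451.6 m/s

451.6 m/s


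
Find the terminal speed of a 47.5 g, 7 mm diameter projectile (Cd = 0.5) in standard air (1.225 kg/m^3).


A = pi*(d/2)^2 = pi*(7/2000)^2 = 3.84845e-05 m^2
vt = sqrt(2mg/(Cd*rho*A)) = sqrt(2*0.0475*9.81/(0.5 * 1.225 * 3.84845e-05)) = 198.8 m/s

198.8 m/s


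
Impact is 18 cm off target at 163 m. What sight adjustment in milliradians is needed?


1 mrad subtends 1 cm per 10 m of range, so adj = error_cm / (dist_m / 10) = 18 / (163/10) = 1.104 mrad

1.104 mrad


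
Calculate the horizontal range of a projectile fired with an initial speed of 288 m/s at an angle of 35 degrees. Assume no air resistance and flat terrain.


R = v0^2 * sin(2*theta) / g = 288^2 * sin(2*35°) / 9.81 = 7945 m

7945 m


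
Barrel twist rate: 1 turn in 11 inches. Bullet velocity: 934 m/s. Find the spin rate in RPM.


twist_m = 11*0.0254 = 0.2794 m
spin = v/twist = 934/0.2794 = 3342.878 rev/s
RPM = spin*60 = 3342.878*60 ≈ 200573 RPM

200573 RPM


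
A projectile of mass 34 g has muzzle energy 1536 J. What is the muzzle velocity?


v = sqrt(2*E/m) = sqrt(2*1536/0.034) = 300.6 m/s

300.6 m/s


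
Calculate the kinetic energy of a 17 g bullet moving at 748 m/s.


E = 0.5*m*v^2 = 0.5*0.017*748^2 = 4756 J

4756 J


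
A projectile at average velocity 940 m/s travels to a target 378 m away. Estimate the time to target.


t = d/v = 378/940 = 0.4021 s

0.4021 s


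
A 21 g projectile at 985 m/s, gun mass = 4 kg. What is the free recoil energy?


v_r = m_p*v_p/m_gun = 0.021*985/4 = 5.17125 m/s, E_r = 0.5*m_gun*v_r^2 = 0.5*4*5.17125^2 = 53.48 J

53.48 J


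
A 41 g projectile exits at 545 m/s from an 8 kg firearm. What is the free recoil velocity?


v_recoil = m_p * v_p / m_gun = 0.041 * 545 / 8 = 2.793 m/s

2.793 m/s


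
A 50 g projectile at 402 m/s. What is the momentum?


p = m*v = 0.05*402 = 20.1 kg·m/s

20.1 kg·m/s


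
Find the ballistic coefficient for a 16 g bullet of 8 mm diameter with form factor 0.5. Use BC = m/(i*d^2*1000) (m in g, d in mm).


BC = m/(i*d^2*1000) = 16/(0.5 * 8^2 * 1000) = 0.0005

0.0005


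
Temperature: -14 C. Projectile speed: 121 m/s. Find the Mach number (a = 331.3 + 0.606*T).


a = 331.3 + 0.606*(-14) = 322.816 m/s
M = v/a = 121/322.816 = 0.3748

0.3748


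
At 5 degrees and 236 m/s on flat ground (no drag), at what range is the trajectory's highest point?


R = v0^2*sin(2*theta)/g = 236^2*sin(2*5°)/9.81 = 985.883 m
apex_dist = R/2 = 985.883/2 = 492.9 m

492.9 m


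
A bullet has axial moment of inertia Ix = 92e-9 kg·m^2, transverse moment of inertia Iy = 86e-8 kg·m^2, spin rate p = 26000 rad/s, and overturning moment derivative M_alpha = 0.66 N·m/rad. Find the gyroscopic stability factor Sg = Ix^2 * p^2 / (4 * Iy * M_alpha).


Sg = Ix^2 * p^2 / (4 * Iy * M_alpha) = (92e-9)^2 * 26000^2 / (4 * 86e-8 * 0.66) = 2.52

2.52


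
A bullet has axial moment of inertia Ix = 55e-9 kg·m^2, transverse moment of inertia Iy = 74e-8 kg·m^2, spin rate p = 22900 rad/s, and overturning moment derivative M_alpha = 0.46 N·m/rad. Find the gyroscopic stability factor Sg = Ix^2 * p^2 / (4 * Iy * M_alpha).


Sg = Ix^2 * p^2 / (4 * Iy * M_alpha) = (55e-9)^2 * 22900^2 / (4 * 74e-8 * 0.46) = 1.165

1.165


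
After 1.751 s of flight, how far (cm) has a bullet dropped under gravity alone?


drop = 0.5*g*t^2 = 0.5*9.81*1.751^2 = 15.0387 m ≈ 1504 cm

1504 cm


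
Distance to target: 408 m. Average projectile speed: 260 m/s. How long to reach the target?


t = d/v = 408/260 = 1.569 s

1.569 s


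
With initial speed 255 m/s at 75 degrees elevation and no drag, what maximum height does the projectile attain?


H = (v0*sin(theta))^2 / (2g) = (255*sin(75°))^2 / (2*9.81) = 3092 m

3092 m


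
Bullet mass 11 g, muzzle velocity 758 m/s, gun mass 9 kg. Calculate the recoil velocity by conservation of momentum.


v_recoil = m_p * v_p / m_gun = 0.011 * 758 / 9 = 0.9264 m/s

0.9264 m/s


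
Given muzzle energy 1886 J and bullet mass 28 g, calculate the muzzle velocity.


v = sqrt(2*E/m) = sqrt(2*1886/0.028) = 367 m/s

367 m/s


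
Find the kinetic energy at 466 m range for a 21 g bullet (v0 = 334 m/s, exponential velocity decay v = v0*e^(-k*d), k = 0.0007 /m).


v = v0*exp(-k*d) = 334*exp(-0.0007*466) = 241.035 m/s
E = 0.5*m*v^2 = 0.5*0.021*241.035^2 = 610 J

610 J


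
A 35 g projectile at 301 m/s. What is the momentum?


p = m*v = 0.035*301 = 10.54 kg·m/s

10.54 kg·m/s


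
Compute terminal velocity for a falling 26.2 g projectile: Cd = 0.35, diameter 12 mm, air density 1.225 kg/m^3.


A = pi*(d/2)^2 = pi*(12/2000)^2 = 1.13097e-04 m^2
vt = sqrt(2mg/(Cd*rho*A)) = sqrt(2*0.0262*9.81/(0.35 * 1.225 * 1.13097e-04)) = 103 m/s

103 m/s


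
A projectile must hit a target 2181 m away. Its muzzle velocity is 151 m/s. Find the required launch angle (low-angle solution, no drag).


sin(2*theta) = R*g/v0^2 = 2181*9.81/151^2 = 0.938363, theta = arcsin(0.938363)/2 = 34.89°

34.89 degrees


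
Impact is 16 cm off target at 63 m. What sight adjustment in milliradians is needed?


1 mrad subtends 1 cm per 10 m of range, so adj = error_cm / (dist_m / 10) = 16 / (63/10) = 2.54 mrad

2.54 mrad


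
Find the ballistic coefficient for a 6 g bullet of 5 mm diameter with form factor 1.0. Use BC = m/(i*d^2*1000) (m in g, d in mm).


BC = m/(i*d^2*1000) = 6/(1.0 * 5^2 * 1000) = 0.00024

0.00024


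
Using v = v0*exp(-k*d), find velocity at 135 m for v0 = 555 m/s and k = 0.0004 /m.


v = v0*exp(-k*d) = 555*exp(-0.0004*135) = 525.8 m/s

525.8 m/s


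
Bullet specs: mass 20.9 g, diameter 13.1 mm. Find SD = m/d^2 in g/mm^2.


SD = m/d^2 = 20.9/13.1^2 = 0.1218 g/mm^2

0.1218 g/mm^2


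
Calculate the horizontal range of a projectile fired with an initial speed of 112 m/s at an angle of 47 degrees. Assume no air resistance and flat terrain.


R = v0^2 * sin(2*theta) / g = 112^2 * sin(2*47°) / 9.81 = 1276 m

1276 m


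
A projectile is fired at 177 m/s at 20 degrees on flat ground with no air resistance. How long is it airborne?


T = 2*v0*sin(theta)/g = 2*177*sin(20°)/9.81 = 12.34 s

12.34 s


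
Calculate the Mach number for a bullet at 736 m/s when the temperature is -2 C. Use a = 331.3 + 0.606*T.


a = 331.3 + 0.606*(-2) = 330.088 m/s
M = v/a = 736/330.088 = 2.23

2.23


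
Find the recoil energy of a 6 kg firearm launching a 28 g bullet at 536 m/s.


v_r = m_p*v_p/m_gun = 0.028*536/6 = 2.50133 m/s, E_r = 0.5*m_gun*v_r^2 = 0.5*6*2.50133^2 = 18.77 J

18.77 J


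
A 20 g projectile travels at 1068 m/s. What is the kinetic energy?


E = 0.5*m*v^2 = 0.5*0.02*1068^2 = 11406 J

11406 J


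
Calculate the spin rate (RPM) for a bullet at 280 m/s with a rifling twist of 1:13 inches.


twist_m = 13*0.0254 = 0.3302 m
spin = v/twist = 280/0.3302 = 847.9709 rev/s
RPM = spin*60 = 847.9709*60 ≈ 50878 RPM

50878 RPM


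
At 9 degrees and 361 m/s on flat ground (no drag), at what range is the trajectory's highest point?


R = v0^2*sin(2*theta)/g = 361^2*sin(2*9°)/9.81 = 4105.14 m
apex_dist = R/2 = 4105.14/2 = 2053 m

2053 m


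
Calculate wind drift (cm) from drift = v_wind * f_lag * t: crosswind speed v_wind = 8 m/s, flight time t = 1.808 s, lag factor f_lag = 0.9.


drift = v_wind * lag * t = 8 * 0.9 * 1.808 = 13.0176 m ≈ 1302 cm

1302 cm


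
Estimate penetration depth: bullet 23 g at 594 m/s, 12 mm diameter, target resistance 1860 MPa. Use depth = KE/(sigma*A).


A = pi*(d/2)^2 = pi*(12/2)^2 = 113.097 mm^2
E = 0.5*m*v^2 = 0.5*0.023*594^2 = 4057.61 J
depth = E/(sigma*A) = 4057.61 J / (1860 MPa * 113.097 mm^2) = 4057.61/(1860 * 113.097) m = 0.0192888 m ≈ 19.29 mm

19.29 mm


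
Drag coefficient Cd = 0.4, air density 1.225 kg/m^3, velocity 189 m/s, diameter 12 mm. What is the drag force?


A = pi*(d/2)^2 = pi*(12/2000)^2 = 1.13097e-04 m^2
Fd = 0.5*Cd*rho*A*v^2 = 0.5*0.4*1.225*1.13097e-04*189^2 = 0.9898 N

0.9898 N


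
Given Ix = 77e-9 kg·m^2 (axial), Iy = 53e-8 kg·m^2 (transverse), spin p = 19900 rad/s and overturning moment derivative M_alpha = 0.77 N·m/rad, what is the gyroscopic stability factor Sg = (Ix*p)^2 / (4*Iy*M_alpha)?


Sg = Ix^2 * p^2 / (4 * Iy * M_alpha) = (77e-9)^2 * 19900^2 / (4 * 53e-8 * 0.77) = 1.438

1.438


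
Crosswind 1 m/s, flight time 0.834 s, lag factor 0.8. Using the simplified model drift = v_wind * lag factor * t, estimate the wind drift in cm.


drift = v_wind * lag * t = 1 * 0.8 * 0.834 = 0.6672 m ≈ 66.72 cm

66.72 cm


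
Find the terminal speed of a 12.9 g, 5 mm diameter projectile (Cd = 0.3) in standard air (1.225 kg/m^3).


A = pi*(d/2)^2 = pi*(5/2000)^2 = 1.96350e-05 m^2
vt = sqrt(2mg/(Cd*rho*A)) = sqrt(2*0.0129*9.81/(0.3 * 1.225 * 1.96350e-05)) = 187.3 m/s

187.3 m/s


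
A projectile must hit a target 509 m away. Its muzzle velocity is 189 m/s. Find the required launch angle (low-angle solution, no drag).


sin(2*theta) = R*g/v0^2 = 509*9.81/189^2 = 0.139786, theta = arcsin(0.139786)/2 = 4.018°

4.018 degrees


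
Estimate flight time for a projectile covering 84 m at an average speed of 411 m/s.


t = d/v = 84/411 = 0.2044 s

0.2044 s


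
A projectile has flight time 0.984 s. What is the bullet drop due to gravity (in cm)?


drop = 0.5*g*t^2 = 0.5*9.81*0.984^2 = 4.7493 m ≈ 474.9 cm

474.9 cm


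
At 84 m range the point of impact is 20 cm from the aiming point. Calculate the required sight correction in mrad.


1 mrad subtends 1 cm per 10 m of range, so adj = error_cm / (dist_m / 10) = 20 / (84/10) = 2.381 mrad

2.381 mrad


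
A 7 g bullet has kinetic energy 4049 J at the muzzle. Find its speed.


v = sqrt(2*E/m) = sqrt(2*4049/0.007) = 1076 m/s

1076 m/s


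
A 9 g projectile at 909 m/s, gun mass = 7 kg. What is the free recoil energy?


v_r = m_p*v_p/m_gun = 0.009*909/7 = 1.16871 m/s, E_r = 0.5*m_gun*v_r^2 = 0.5*7*1.16871^2 = 4.781 J

4.781 J


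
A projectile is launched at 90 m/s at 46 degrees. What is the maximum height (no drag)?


H = (v0*sin(theta))^2 / (2g) = (90*sin(46°))^2 / (2*9.81) = 213.6 m

213.6 m


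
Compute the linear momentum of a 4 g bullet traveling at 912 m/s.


p = m*v = 0.004*912 = 3.648 kg·m/s

3.648 kg·m/s


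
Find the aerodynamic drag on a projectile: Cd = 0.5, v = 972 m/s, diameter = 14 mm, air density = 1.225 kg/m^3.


A = pi*(d/2)^2 = pi*(14/2000)^2 = 1.53938e-04 m^2
Fd = 0.5*Cd*rho*A*v^2 = 0.5*0.5*1.225*1.53938e-04*972^2 = 44.54 N

44.54 N


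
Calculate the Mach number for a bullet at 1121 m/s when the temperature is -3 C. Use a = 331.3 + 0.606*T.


a = 331.3 + 0.606*(-3) = 329.482 m/s
M = v/a = 1121/329.482 = 3.402

3.402


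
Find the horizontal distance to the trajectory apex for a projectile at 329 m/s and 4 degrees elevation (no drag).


R = v0^2*sin(2*theta)/g = 329^2*sin(2*4°)/9.81 = 1535.6 m
apex_dist = R/2 = 1535.6/2 = 767.8 m

767.8 m


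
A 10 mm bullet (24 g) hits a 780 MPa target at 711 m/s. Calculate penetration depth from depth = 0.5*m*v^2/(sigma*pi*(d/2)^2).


A = pi*(d/2)^2 = pi*(10/2)^2 = 78.5398 mm^2
E = 0.5*m*v^2 = 0.5*0.024*711^2 = 6066.25 J
depth = E/(sigma*A) = 6066.25 J / (780 MPa * 78.5398 mm^2) = 6066.25/(780 * 78.5398) m = 0.099023 m ≈ 99.02 mm

99.02 mm


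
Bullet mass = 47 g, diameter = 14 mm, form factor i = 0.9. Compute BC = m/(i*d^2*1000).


BC = m/(i*d^2*1000) = 47/(0.9 * 14^2 * 1000) = 0.0002664

0.0002664


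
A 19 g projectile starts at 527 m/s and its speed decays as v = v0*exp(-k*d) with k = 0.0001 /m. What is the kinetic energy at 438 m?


v = v0*exp(-k*d) = 527*exp(-0.0001*438) = 504.416 m/s
E = 0.5*m*v^2 = 0.5*0.019*504.416^2 = 2417 J

2417 J


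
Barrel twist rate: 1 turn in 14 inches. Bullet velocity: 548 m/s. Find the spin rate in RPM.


twist_m = 14*0.0254 = 0.3556 m
spin = v/twist = 548/0.3556 = 1541.057 rev/s
RPM = spin*60 = 1541.057*60 ≈ 92463 RPM

92463 RPM


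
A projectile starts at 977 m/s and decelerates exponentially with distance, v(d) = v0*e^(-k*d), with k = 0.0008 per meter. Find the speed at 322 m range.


v = v0*exp(-k*d) = 977*exp(-0.0008*322) = 755.1 m/s

755.1 m/s


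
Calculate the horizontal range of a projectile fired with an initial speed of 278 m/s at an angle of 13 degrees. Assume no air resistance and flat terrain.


R = v0^2 * sin(2*theta) / g = 278^2 * sin(2*13°) / 9.81 = 3454 m

3454 m


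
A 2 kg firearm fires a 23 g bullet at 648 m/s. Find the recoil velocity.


v_recoil = m_p * v_p / m_gun = 0.023 * 648 / 2 = 7.452 m/s

7.452 m/s


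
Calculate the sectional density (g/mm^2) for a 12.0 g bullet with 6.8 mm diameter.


SD = m/d^2 = 12.0/6.8^2 = 0.2595 g/mm^2

0.2595 g/mm^2


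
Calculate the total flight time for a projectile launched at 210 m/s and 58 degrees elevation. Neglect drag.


T = 2*v0*sin(theta)/g = 2*210*sin(58°)/9.81 = 36.31 s

36.31 s


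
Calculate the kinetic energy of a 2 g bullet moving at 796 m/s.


E = 0.5*m*v^2 = 0.5*0.002*796^2 = 633.6 J

633.6 J


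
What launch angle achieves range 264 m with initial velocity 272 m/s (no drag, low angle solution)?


sin(2*theta) = R*g/v0^2 = 264*9.81/272^2 = 0.0350054, theta = arcsin(0.0350054)/2 = 1.003°

1.003 degrees


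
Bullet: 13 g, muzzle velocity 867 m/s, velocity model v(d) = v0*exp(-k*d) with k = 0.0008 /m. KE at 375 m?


v = v0*exp(-k*d) = 867*exp(-0.0008*375) = 642.289 m/s
E = 0.5*m*v^2 = 0.5*0.013*642.289^2 = 2681 J

2681 J


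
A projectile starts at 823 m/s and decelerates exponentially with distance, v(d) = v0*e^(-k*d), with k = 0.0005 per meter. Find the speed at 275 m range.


v = v0*exp(-k*d) = 823*exp(-0.0005*275) = 717.3 m/s

717.3 m/s


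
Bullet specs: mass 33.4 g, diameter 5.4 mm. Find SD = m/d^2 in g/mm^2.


SD = m/d^2 = 33.4/5.4^2 = 1.145 g/mm^2

1.145 g/mm^2


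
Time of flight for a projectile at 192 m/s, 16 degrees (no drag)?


T = 2*v0*sin(theta)/g = 2*192*sin(16°)/9.81 = 10.79 s

10.79 s


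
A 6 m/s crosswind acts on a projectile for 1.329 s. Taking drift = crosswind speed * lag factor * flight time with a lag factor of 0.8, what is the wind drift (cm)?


drift = v_wind * lag * t = 6 * 0.8 * 1.329 = 6.3792 m ≈ 637.9 cm

637.9 cm


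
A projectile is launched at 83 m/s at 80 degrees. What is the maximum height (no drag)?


H = (v0*sin(theta))^2 / (2g) = (83*sin(80°))^2 / (2*9.81) = 340.5 m

340.5 m


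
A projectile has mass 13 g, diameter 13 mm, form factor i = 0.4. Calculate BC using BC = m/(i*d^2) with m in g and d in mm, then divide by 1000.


BC = m/(i*d^2*1000) = 13/(0.4 * 13^2 * 1000) = 0.0001923

0.0001923


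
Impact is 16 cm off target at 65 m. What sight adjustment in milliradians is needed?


1 mrad subtends 1 cm per 10 m of range, so adj = error_cm / (dist_m / 10) = 16 / (65/10) = 2.462 mrad

2.462 mrad


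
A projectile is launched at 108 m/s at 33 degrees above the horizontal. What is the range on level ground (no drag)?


R = v0^2 * sin(2*theta) / g = 108^2 * sin(2*33°) / 9.81 = 1086 m

1086 m


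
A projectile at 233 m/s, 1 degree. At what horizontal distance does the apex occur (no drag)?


R = v0^2*sin(2*theta)/g = 233^2*sin(2*1°)/9.81 = 193.135 m
apex_dist = R/2 = 193.135/2 = 96.57 m

96.57 m


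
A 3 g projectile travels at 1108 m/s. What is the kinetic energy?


E = 0.5*m*v^2 = 0.5*0.003*1108^2 = 1841 J

1841 J


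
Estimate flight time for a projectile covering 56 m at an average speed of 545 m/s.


t = d/v = 56/545 = 0.1028 s

0.1028 s


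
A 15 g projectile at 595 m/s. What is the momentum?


p = m*v = 0.015*595 = 8.925 kg·m/s

8.925 kg·m/s


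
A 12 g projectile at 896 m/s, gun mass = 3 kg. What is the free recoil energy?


v_r = m_p*v_p/m_gun = 0.012*896/3 = 3.584 m/s, E_r = 0.5*m_gun*v_r^2 = 0.5*3*3.584^2 = 19.27 J

19.27 J


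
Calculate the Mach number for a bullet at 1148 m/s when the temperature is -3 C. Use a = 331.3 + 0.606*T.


a = 331.3 + 0.606*(-3) = 329.482 m/s
M = v/a = 1148/329.482 = 3.484

3.484


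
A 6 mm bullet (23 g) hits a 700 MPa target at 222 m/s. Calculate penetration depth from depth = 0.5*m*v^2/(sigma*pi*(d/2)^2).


A = pi*(d/2)^2 = pi*(6/2)^2 = 28.2743 mm^2
E = 0.5*m*v^2 = 0.5*0.023*222^2 = 566.766 J
depth = E/(sigma*A) = 566.766 J / (700 MPa * 28.2743 mm^2) = 566.766/(700 * 28.2743) m = 0.0286361 m ≈ 28.64 mm

28.64 mm


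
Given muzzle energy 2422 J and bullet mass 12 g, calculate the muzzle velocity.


v = sqrt(2*E/m) = sqrt(2*2422/0.012) = 635.3 m/s

635.3 m/s


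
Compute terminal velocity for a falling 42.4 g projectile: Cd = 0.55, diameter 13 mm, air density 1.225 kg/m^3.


A = pi*(d/2)^2 = pi*(13/2000)^2 = 1.32732e-04 m^2
vt = sqrt(2mg/(Cd*rho*A)) = sqrt(2*0.0424*9.81/(0.55 * 1.225 * 1.32732e-04)) = 96.45 m/s

96.45 m/s


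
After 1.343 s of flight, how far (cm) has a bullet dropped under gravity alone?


drop = 0.5*g*t^2 = 0.5*9.81*1.343^2 = 8.8469 m ≈ 884.7 cm

884.7 cm


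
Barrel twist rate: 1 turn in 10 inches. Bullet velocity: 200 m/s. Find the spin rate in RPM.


twist_m = 10*0.0254 = 0.254 m
spin = v/twist = 200/0.254 = 787.4016 rev/s
RPM = spin*60 = 787.4016*60 ≈ 47244 RPM

47244 RPM


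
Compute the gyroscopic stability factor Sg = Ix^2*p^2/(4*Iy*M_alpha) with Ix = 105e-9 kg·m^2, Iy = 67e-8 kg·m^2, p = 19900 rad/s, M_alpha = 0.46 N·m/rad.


Sg = Ix^2 * p^2 / (4 * Iy * M_alpha) = (105e-9)^2 * 19900^2 / (4 * 67e-8 * 0.46) = 3.542

3.542


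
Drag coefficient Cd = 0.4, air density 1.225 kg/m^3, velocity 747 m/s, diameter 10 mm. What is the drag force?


A = pi*(d/2)^2 = pi*(10/2000)^2 = 7.85398e-05 m^2
Fd = 0.5*Cd*rho*A*v^2 = 0.5*0.4*1.225*7.85398e-05*747^2 = 10.74 N

10.74 N


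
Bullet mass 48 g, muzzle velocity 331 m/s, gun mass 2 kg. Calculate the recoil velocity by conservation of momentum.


v_recoil = m_p * v_p / m_gun = 0.048 * 331 / 2 = 7.944 m/s

7.944 m/s


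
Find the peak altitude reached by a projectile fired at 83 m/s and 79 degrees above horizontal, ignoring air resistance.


H = (v0*sin(theta))^2 / (2g) = (83*sin(79°))^2 / (2*9.81) = 338.3 m

338.3 m


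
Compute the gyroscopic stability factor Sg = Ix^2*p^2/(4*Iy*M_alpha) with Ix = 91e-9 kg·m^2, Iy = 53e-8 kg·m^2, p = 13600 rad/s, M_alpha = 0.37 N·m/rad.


Sg = Ix^2 * p^2 / (4 * Iy * M_alpha) = (91e-9)^2 * 13600^2 / (4 * 53e-8 * 0.37) = 1.953

1.953


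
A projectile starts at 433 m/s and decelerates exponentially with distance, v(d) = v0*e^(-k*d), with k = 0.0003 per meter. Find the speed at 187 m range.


v = v0*exp(-k*d) = 433*exp(-0.0003*187) = 409.4 m/s

409.4 m/s


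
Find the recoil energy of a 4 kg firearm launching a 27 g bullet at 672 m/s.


v_r = m_p*v_p/m_gun = 0.027*672/4 = 4.536 m/s, E_r = 0.5*m_gun*v_r^2 = 0.5*4*4.536^2 = 41.15 J

41.15 J


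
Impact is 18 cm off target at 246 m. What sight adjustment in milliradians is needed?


1 mrad subtends 1 cm per 10 m of range, so adj = error_cm / (dist_m / 10) = 18 / (246/10) = 0.7317 mrad

0.7317 mrad


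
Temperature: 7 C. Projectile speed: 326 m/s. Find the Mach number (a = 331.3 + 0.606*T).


a = 331.3 + 0.606*(7) = 335.542 m/s
M = v/a = 326/335.542 = 0.9716

0.9716


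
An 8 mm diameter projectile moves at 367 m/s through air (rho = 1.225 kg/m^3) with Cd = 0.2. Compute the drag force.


A = pi*(d/2)^2 = pi*(8/2000)^2 = 5.02655e-05 m^2
Fd = 0.5*Cd*rho*A*v^2 = 0.5*0.2*1.225*5.02655e-05*367^2 = 0.8294 N

0.8294 N


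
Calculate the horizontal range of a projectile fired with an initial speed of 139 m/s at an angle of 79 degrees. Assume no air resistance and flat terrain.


R = v0^2 * sin(2*theta) / g = 139^2 * sin(2*79°) / 9.81 = 737.8 m

737.8 m


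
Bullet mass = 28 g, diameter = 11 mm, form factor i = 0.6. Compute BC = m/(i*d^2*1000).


BC = m/(i*d^2*1000) = 28/(0.6 * 11^2 * 1000) = 0.0003857

0.0003857


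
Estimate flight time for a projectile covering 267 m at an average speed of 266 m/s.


t = d/v = 267/266 = 1.004 s

1.004 s


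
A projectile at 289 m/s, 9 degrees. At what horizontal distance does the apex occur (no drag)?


R = v0^2*sin(2*theta)/g = 289^2*sin(2*9°)/9.81 = 2630.93 m
apex_dist = R/2 = 2630.93/2 = 1315 m

1315 m


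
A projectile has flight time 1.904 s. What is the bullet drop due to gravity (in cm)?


drop = 0.5*g*t^2 = 0.5*9.81*1.904^2 = 17.7817 m ≈ 1778 cm

1778 cm


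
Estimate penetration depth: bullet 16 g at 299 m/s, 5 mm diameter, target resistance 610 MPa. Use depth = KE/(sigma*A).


A = pi*(d/2)^2 = pi*(5/2)^2 = 19.635 mm^2
E = 0.5*m*v^2 = 0.5*0.016*299^2 = 715.208 J
depth = E/(sigma*A) = 715.208 J / (610 MPa * 19.635 mm^2) = 715.208/(610 * 19.635) m = 0.0597135 m ≈ 59.71 mm

59.71 mm


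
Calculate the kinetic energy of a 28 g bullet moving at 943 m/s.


E = 0.5*m*v^2 = 0.5*0.028*943^2 = 12449 J

12449 J


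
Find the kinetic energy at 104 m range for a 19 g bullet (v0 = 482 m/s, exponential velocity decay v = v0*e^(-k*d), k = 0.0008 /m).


v = v0*exp(-k*d) = 482*exp(-0.0008*104) = 443.521 m/s
E = 0.5*m*v^2 = 0.5*0.019*443.521^2 = 1869 J

1869 J


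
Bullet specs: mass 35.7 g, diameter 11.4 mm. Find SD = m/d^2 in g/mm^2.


SD = m/d^2 = 35.7/11.4^2 = 0.2747 g/mm^2

0.2747 g/mm^2


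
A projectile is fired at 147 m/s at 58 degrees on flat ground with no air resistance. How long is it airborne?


T = 2*v0*sin(theta)/g = 2*147*sin(58°)/9.81 = 25.42 s

25.42 s
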